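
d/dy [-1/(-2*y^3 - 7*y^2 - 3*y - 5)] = (-6*y^2 - 14*y - 3)/(2*y^3 + 7*y^2 + 3*y + 5)^2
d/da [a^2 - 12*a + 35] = 2*a - 12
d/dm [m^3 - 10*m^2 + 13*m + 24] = 3*m^2 - 20*m + 13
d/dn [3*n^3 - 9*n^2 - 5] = 9*n*(n - 2)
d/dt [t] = 1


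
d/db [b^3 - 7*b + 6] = 3*b^2 - 7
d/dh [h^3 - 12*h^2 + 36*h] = 3*h^2 - 24*h + 36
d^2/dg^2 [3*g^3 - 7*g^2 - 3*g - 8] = 18*g - 14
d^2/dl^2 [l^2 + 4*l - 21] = 2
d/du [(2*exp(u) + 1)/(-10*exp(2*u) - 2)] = (5*exp(2*u) + 5*exp(u) - 1)*exp(u)/(25*exp(4*u) + 10*exp(2*u) + 1)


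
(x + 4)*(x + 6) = x^2 + 10*x + 24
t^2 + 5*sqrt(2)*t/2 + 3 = (t + sqrt(2))*(t + 3*sqrt(2)/2)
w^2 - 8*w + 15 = (w - 5)*(w - 3)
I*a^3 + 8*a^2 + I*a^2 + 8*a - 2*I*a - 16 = (a + 2)*(a - 8*I)*(I*a - I)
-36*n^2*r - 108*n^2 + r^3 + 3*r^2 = (-6*n + r)*(6*n + r)*(r + 3)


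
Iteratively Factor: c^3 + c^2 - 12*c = (c + 4)*(c^2 - 3*c) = (c - 3)*(c + 4)*(c)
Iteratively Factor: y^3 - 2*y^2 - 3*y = (y + 1)*(y^2 - 3*y) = y*(y + 1)*(y - 3)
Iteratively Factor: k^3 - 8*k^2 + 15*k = (k)*(k^2 - 8*k + 15) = k*(k - 3)*(k - 5)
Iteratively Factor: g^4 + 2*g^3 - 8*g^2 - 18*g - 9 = (g + 3)*(g^3 - g^2 - 5*g - 3) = (g + 1)*(g + 3)*(g^2 - 2*g - 3) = (g - 3)*(g + 1)*(g + 3)*(g + 1)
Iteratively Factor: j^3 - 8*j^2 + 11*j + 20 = (j - 4)*(j^2 - 4*j - 5) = (j - 5)*(j - 4)*(j + 1)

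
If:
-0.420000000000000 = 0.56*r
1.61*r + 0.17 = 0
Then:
No Solution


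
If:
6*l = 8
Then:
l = 4/3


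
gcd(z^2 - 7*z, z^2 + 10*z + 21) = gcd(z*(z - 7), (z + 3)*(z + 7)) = 1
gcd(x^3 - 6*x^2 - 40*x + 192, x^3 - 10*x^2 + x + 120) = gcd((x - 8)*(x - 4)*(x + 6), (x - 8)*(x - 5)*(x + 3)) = x - 8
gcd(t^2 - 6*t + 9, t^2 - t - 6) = t - 3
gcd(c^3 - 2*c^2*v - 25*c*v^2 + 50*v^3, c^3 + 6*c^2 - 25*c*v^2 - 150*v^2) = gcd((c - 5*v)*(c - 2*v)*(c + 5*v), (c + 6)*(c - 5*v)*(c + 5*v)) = -c^2 + 25*v^2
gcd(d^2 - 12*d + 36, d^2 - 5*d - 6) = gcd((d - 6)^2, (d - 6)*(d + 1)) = d - 6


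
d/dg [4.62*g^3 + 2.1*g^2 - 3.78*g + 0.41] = 13.86*g^2 + 4.2*g - 3.78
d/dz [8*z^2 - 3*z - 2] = 16*z - 3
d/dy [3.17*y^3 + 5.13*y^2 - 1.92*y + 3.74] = 9.51*y^2 + 10.26*y - 1.92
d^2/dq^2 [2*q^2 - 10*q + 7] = 4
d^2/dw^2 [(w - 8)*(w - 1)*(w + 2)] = 6*w - 14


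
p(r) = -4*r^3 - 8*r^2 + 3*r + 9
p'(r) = -12*r^2 - 16*r + 3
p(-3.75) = 96.19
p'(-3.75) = -105.75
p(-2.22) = 6.68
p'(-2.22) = -20.62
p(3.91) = -340.68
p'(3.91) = -243.02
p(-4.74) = 241.02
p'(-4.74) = -190.77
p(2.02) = -50.55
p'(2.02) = -78.28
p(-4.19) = 150.22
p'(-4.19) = -140.63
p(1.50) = -18.00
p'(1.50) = -48.00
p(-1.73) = 0.58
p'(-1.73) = -5.23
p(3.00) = -162.00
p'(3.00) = -153.00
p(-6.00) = 567.00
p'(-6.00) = -333.00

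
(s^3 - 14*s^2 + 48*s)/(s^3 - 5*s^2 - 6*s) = (s - 8)/(s + 1)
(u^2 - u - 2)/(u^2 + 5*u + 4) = (u - 2)/(u + 4)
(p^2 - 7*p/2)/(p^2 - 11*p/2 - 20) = p*(7 - 2*p)/(-2*p^2 + 11*p + 40)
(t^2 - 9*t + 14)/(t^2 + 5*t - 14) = (t - 7)/(t + 7)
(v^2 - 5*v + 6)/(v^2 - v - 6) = (v - 2)/(v + 2)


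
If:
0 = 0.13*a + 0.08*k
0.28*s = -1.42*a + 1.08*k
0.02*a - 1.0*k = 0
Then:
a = 0.00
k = 0.00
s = 0.00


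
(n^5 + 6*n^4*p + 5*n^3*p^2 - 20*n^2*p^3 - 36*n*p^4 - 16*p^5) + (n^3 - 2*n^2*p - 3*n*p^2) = n^5 + 6*n^4*p + 5*n^3*p^2 + n^3 - 20*n^2*p^3 - 2*n^2*p - 36*n*p^4 - 3*n*p^2 - 16*p^5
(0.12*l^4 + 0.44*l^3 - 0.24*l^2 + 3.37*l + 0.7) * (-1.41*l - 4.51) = -0.1692*l^5 - 1.1616*l^4 - 1.646*l^3 - 3.6693*l^2 - 16.1857*l - 3.157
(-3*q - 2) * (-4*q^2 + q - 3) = 12*q^3 + 5*q^2 + 7*q + 6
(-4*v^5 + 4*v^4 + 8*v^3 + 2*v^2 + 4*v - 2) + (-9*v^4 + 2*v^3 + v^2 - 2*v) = -4*v^5 - 5*v^4 + 10*v^3 + 3*v^2 + 2*v - 2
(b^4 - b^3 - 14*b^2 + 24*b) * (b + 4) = b^5 + 3*b^4 - 18*b^3 - 32*b^2 + 96*b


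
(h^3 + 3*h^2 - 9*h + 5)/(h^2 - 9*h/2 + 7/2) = 2*(h^2 + 4*h - 5)/(2*h - 7)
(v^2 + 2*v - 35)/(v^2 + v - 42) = (v - 5)/(v - 6)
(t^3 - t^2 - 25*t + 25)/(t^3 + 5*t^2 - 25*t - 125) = (t - 1)/(t + 5)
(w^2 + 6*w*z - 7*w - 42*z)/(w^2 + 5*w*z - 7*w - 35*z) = (w + 6*z)/(w + 5*z)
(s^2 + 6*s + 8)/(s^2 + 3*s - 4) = (s + 2)/(s - 1)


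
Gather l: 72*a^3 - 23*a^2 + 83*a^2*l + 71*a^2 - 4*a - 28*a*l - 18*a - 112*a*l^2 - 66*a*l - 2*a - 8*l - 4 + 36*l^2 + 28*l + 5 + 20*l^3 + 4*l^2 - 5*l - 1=72*a^3 + 48*a^2 - 24*a + 20*l^3 + l^2*(40 - 112*a) + l*(83*a^2 - 94*a + 15)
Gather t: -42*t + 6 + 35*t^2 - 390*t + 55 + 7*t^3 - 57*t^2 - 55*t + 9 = 7*t^3 - 22*t^2 - 487*t + 70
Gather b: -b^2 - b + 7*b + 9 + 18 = -b^2 + 6*b + 27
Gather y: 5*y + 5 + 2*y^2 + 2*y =2*y^2 + 7*y + 5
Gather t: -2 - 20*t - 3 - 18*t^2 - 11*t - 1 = -18*t^2 - 31*t - 6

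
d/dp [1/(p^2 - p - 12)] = (1 - 2*p)/(-p^2 + p + 12)^2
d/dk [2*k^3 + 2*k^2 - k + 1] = 6*k^2 + 4*k - 1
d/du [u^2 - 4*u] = 2*u - 4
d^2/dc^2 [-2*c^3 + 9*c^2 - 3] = 18 - 12*c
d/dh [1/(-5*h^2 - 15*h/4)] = 4*(8*h + 3)/(5*h^2*(4*h + 3)^2)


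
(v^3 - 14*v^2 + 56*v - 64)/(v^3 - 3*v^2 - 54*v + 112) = (v - 4)/(v + 7)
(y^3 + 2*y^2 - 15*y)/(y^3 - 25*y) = (y - 3)/(y - 5)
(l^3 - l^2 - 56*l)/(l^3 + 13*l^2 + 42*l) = (l - 8)/(l + 6)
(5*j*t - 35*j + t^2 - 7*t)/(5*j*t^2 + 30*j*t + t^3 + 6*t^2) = (t - 7)/(t*(t + 6))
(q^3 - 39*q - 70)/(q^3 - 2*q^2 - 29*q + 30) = (q^2 - 5*q - 14)/(q^2 - 7*q + 6)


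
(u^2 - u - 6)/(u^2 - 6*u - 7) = (-u^2 + u + 6)/(-u^2 + 6*u + 7)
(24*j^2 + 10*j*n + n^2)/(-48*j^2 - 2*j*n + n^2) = (-4*j - n)/(8*j - n)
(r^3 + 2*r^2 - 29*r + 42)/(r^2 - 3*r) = r + 5 - 14/r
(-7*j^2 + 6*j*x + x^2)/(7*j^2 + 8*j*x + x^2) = (-j + x)/(j + x)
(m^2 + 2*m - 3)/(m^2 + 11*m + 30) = (m^2 + 2*m - 3)/(m^2 + 11*m + 30)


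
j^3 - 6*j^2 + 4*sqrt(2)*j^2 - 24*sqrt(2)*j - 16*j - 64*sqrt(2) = (j - 8)*(j + 2)*(j + 4*sqrt(2))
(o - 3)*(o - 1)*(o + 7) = o^3 + 3*o^2 - 25*o + 21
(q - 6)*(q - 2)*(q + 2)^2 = q^4 - 4*q^3 - 16*q^2 + 16*q + 48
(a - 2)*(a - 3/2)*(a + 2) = a^3 - 3*a^2/2 - 4*a + 6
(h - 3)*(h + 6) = h^2 + 3*h - 18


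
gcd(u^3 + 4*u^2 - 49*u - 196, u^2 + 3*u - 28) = u + 7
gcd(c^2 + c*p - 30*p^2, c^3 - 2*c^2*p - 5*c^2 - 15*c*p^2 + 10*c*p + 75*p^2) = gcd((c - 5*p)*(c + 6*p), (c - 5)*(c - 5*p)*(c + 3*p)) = -c + 5*p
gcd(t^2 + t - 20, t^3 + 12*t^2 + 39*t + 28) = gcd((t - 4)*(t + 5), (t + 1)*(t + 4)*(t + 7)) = 1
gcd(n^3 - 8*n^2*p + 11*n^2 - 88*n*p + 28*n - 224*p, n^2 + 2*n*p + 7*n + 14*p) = n + 7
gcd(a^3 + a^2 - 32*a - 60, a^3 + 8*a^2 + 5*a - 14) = a + 2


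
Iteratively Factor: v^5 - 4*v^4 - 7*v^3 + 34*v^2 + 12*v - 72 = (v - 2)*(v^4 - 2*v^3 - 11*v^2 + 12*v + 36) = (v - 3)*(v - 2)*(v^3 + v^2 - 8*v - 12) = (v - 3)*(v - 2)*(v + 2)*(v^2 - v - 6) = (v - 3)^2*(v - 2)*(v + 2)*(v + 2)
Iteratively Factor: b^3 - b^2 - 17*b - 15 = (b - 5)*(b^2 + 4*b + 3) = (b - 5)*(b + 3)*(b + 1)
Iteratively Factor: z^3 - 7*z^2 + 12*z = (z)*(z^2 - 7*z + 12) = z*(z - 3)*(z - 4)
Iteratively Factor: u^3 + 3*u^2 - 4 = (u + 2)*(u^2 + u - 2) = (u - 1)*(u + 2)*(u + 2)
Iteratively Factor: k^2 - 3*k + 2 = (k - 2)*(k - 1)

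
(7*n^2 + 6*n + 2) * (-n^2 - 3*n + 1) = -7*n^4 - 27*n^3 - 13*n^2 + 2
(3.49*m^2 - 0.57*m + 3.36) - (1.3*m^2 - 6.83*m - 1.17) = 2.19*m^2 + 6.26*m + 4.53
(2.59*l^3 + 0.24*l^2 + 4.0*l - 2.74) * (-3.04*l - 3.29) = -7.8736*l^4 - 9.2507*l^3 - 12.9496*l^2 - 4.8304*l + 9.0146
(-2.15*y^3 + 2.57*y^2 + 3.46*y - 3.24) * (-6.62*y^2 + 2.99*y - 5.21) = 14.233*y^5 - 23.4419*y^4 - 4.0194*y^3 + 18.4045*y^2 - 27.7142*y + 16.8804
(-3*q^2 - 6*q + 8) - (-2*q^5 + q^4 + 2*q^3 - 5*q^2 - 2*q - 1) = 2*q^5 - q^4 - 2*q^3 + 2*q^2 - 4*q + 9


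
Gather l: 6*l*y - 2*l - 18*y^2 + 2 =l*(6*y - 2) - 18*y^2 + 2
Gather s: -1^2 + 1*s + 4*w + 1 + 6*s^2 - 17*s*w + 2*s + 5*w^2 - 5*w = 6*s^2 + s*(3 - 17*w) + 5*w^2 - w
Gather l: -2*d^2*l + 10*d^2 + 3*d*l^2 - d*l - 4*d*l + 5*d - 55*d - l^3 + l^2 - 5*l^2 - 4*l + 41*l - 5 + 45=10*d^2 - 50*d - l^3 + l^2*(3*d - 4) + l*(-2*d^2 - 5*d + 37) + 40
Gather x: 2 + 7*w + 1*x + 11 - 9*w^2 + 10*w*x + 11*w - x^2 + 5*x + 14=-9*w^2 + 18*w - x^2 + x*(10*w + 6) + 27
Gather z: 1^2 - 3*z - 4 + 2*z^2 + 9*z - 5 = 2*z^2 + 6*z - 8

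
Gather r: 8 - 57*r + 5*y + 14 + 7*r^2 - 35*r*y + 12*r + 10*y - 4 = 7*r^2 + r*(-35*y - 45) + 15*y + 18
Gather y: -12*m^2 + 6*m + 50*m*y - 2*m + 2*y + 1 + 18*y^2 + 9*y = -12*m^2 + 4*m + 18*y^2 + y*(50*m + 11) + 1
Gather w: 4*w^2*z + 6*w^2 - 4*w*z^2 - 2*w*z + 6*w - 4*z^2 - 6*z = w^2*(4*z + 6) + w*(-4*z^2 - 2*z + 6) - 4*z^2 - 6*z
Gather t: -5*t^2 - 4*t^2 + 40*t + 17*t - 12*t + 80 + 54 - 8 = -9*t^2 + 45*t + 126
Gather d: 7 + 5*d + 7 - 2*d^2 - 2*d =-2*d^2 + 3*d + 14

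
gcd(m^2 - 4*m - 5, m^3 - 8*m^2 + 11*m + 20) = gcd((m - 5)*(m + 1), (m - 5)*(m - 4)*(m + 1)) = m^2 - 4*m - 5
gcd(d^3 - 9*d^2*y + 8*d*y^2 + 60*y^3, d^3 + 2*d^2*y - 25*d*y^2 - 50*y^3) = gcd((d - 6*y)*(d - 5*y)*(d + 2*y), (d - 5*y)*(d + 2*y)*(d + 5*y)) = -d^2 + 3*d*y + 10*y^2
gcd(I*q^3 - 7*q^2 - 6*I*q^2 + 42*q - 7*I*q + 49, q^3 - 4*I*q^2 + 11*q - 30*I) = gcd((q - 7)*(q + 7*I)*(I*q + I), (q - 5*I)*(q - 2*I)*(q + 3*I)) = 1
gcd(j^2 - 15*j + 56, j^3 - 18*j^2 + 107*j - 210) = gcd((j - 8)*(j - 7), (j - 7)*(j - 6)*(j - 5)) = j - 7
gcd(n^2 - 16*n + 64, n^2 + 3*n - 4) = 1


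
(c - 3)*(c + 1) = c^2 - 2*c - 3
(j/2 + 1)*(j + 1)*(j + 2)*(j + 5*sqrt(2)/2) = j^4/2 + 5*sqrt(2)*j^3/4 + 5*j^3/2 + 4*j^2 + 25*sqrt(2)*j^2/4 + 2*j + 10*sqrt(2)*j + 5*sqrt(2)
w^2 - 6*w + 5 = (w - 5)*(w - 1)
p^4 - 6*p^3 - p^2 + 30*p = p*(p - 5)*(p - 3)*(p + 2)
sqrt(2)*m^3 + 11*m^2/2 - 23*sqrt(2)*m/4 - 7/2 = (m - sqrt(2))*(m + 7*sqrt(2)/2)*(sqrt(2)*m + 1/2)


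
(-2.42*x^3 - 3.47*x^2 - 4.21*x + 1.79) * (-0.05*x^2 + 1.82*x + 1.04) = 0.121*x^5 - 4.2309*x^4 - 8.6217*x^3 - 11.3605*x^2 - 1.1206*x + 1.8616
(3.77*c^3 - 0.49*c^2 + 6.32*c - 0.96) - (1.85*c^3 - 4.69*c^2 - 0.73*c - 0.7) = 1.92*c^3 + 4.2*c^2 + 7.05*c - 0.26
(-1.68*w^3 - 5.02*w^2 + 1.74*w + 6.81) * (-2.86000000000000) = 4.8048*w^3 + 14.3572*w^2 - 4.9764*w - 19.4766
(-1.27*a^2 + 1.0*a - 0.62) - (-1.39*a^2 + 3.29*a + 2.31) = 0.12*a^2 - 2.29*a - 2.93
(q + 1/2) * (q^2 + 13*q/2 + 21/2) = q^3 + 7*q^2 + 55*q/4 + 21/4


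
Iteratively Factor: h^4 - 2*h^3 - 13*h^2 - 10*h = (h + 1)*(h^3 - 3*h^2 - 10*h) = (h - 5)*(h + 1)*(h^2 + 2*h) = h*(h - 5)*(h + 1)*(h + 2)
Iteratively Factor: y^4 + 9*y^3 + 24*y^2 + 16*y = (y)*(y^3 + 9*y^2 + 24*y + 16) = y*(y + 4)*(y^2 + 5*y + 4) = y*(y + 4)^2*(y + 1)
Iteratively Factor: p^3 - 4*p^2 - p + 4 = (p - 1)*(p^2 - 3*p - 4) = (p - 1)*(p + 1)*(p - 4)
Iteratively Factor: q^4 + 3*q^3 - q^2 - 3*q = (q)*(q^3 + 3*q^2 - q - 3) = q*(q - 1)*(q^2 + 4*q + 3) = q*(q - 1)*(q + 3)*(q + 1)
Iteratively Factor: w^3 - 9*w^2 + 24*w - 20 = (w - 2)*(w^2 - 7*w + 10) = (w - 5)*(w - 2)*(w - 2)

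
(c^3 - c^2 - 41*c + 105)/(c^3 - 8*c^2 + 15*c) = (c + 7)/c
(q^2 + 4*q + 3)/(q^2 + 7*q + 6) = (q + 3)/(q + 6)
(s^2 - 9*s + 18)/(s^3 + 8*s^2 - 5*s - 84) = (s - 6)/(s^2 + 11*s + 28)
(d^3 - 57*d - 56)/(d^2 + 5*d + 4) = (d^2 - d - 56)/(d + 4)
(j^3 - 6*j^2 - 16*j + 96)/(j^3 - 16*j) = (j - 6)/j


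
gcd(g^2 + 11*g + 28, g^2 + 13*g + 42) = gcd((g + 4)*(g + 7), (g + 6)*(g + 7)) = g + 7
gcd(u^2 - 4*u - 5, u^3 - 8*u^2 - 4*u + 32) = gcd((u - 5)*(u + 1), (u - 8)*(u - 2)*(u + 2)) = 1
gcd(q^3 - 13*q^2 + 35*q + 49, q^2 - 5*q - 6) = q + 1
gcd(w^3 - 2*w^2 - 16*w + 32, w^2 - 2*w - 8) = w - 4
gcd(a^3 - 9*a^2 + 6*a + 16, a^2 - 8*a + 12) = a - 2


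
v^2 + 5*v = v*(v + 5)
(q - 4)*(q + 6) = q^2 + 2*q - 24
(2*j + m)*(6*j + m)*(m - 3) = 12*j^2*m - 36*j^2 + 8*j*m^2 - 24*j*m + m^3 - 3*m^2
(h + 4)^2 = h^2 + 8*h + 16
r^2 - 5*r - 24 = (r - 8)*(r + 3)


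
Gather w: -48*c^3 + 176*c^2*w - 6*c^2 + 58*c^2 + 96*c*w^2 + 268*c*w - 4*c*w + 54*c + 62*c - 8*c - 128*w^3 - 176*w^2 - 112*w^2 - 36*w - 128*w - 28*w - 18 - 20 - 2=-48*c^3 + 52*c^2 + 108*c - 128*w^3 + w^2*(96*c - 288) + w*(176*c^2 + 264*c - 192) - 40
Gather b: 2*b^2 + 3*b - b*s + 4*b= 2*b^2 + b*(7 - s)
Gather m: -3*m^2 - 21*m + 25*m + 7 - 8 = -3*m^2 + 4*m - 1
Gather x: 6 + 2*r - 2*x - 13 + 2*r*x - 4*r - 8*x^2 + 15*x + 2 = -2*r - 8*x^2 + x*(2*r + 13) - 5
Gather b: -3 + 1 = -2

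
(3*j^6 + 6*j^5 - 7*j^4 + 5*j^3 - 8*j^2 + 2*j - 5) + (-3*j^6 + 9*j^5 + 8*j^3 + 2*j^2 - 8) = 15*j^5 - 7*j^4 + 13*j^3 - 6*j^2 + 2*j - 13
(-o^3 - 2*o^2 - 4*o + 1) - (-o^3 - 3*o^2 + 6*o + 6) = o^2 - 10*o - 5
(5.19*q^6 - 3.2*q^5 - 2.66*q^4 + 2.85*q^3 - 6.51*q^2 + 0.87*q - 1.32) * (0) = 0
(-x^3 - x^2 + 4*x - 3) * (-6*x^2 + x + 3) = 6*x^5 + 5*x^4 - 28*x^3 + 19*x^2 + 9*x - 9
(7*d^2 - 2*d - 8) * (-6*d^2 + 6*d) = -42*d^4 + 54*d^3 + 36*d^2 - 48*d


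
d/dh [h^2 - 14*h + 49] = 2*h - 14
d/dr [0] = 0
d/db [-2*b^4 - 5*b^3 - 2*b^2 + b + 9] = -8*b^3 - 15*b^2 - 4*b + 1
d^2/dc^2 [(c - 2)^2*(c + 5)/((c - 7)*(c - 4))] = 8*(22*c^3 - 237*c^2 + 759*c - 571)/(c^6 - 33*c^5 + 447*c^4 - 3179*c^3 + 12516*c^2 - 25872*c + 21952)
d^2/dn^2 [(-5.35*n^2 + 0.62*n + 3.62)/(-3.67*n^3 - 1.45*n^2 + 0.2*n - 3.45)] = (144.11723*n^6 - 50.1043079999999*n^5 - 581.323596*n^4 - 1256.98189*n^3 - 96.10251*n^2 + 299.91588*n + 162.42965)/(49.430863*n^9 + 58.589715*n^8 + 15.067185*n^7 + 136.06594*n^6 + 109.33395*n^5 + 6.741075*n^4 + 125.035525*n^3 + 52.189875*n^2 - 7.1415*n + 41.063625)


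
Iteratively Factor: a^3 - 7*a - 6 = (a - 3)*(a^2 + 3*a + 2) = (a - 3)*(a + 2)*(a + 1)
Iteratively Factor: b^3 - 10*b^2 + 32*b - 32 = (b - 2)*(b^2 - 8*b + 16) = (b - 4)*(b - 2)*(b - 4)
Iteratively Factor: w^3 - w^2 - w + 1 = (w + 1)*(w^2 - 2*w + 1) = (w - 1)*(w + 1)*(w - 1)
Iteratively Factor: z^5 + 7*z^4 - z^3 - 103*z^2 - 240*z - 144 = (z + 4)*(z^4 + 3*z^3 - 13*z^2 - 51*z - 36) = (z + 3)*(z + 4)*(z^3 - 13*z - 12) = (z + 1)*(z + 3)*(z + 4)*(z^2 - z - 12) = (z + 1)*(z + 3)^2*(z + 4)*(z - 4)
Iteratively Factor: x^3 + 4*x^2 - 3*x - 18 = (x + 3)*(x^2 + x - 6) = (x + 3)^2*(x - 2)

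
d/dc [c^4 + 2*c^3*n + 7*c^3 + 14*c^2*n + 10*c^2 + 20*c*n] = 4*c^3 + 6*c^2*n + 21*c^2 + 28*c*n + 20*c + 20*n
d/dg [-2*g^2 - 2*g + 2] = -4*g - 2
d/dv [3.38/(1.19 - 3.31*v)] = 11.1878/(3.31*v - 1.19)^2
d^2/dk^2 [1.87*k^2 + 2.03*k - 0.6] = 3.74000000000000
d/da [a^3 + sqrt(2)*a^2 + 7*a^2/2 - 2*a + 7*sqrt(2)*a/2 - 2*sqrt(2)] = 3*a^2 + 2*sqrt(2)*a + 7*a - 2 + 7*sqrt(2)/2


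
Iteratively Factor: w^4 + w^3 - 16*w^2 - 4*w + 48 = (w - 2)*(w^3 + 3*w^2 - 10*w - 24) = (w - 2)*(w + 4)*(w^2 - w - 6) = (w - 3)*(w - 2)*(w + 4)*(w + 2)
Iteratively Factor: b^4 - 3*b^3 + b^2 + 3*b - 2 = (b - 1)*(b^3 - 2*b^2 - b + 2) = (b - 1)*(b + 1)*(b^2 - 3*b + 2) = (b - 2)*(b - 1)*(b + 1)*(b - 1)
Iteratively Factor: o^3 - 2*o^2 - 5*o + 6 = (o + 2)*(o^2 - 4*o + 3) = (o - 3)*(o + 2)*(o - 1)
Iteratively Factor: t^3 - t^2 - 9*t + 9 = (t + 3)*(t^2 - 4*t + 3) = (t - 1)*(t + 3)*(t - 3)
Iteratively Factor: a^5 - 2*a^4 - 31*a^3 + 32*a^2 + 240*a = (a - 4)*(a^4 + 2*a^3 - 23*a^2 - 60*a) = a*(a - 4)*(a^3 + 2*a^2 - 23*a - 60) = a*(a - 4)*(a + 3)*(a^2 - a - 20) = a*(a - 5)*(a - 4)*(a + 3)*(a + 4)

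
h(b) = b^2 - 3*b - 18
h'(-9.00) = -21.00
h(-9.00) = 90.00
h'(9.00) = 15.00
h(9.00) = 36.00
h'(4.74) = 6.48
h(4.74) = -9.75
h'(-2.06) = -7.12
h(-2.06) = -7.58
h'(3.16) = 3.32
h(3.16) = -17.49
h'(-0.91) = -4.82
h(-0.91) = -14.44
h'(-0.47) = -3.94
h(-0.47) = -16.37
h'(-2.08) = -7.16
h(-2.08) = -7.43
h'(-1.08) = -5.16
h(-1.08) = -13.59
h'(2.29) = 1.58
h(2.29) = -19.63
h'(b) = 2*b - 3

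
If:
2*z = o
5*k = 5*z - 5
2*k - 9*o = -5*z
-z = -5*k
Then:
No Solution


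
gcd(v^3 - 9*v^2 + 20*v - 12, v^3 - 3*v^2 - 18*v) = v - 6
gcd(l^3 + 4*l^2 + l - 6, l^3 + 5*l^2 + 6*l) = l^2 + 5*l + 6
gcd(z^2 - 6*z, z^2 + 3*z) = z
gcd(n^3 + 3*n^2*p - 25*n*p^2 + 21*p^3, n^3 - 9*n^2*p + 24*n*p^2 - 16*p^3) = -n + p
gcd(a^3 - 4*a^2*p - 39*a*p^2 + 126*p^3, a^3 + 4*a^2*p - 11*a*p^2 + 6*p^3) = a + 6*p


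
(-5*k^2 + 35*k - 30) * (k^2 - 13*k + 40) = -5*k^4 + 100*k^3 - 685*k^2 + 1790*k - 1200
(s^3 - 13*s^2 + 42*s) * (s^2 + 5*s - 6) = s^5 - 8*s^4 - 29*s^3 + 288*s^2 - 252*s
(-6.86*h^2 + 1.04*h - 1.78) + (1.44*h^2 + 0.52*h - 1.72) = -5.42*h^2 + 1.56*h - 3.5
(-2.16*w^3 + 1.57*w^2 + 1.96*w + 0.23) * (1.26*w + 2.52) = -2.7216*w^4 - 3.465*w^3 + 6.426*w^2 + 5.229*w + 0.5796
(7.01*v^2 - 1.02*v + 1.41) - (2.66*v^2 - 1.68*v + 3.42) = 4.35*v^2 + 0.66*v - 2.01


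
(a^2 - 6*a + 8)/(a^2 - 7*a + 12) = (a - 2)/(a - 3)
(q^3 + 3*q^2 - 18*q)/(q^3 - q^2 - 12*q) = (-q^2 - 3*q + 18)/(-q^2 + q + 12)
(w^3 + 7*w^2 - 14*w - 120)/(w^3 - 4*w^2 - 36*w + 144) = (w + 5)/(w - 6)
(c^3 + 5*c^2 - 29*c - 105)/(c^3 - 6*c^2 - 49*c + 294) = (c^2 - 2*c - 15)/(c^2 - 13*c + 42)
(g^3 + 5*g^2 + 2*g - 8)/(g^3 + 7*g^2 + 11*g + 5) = (g^3 + 5*g^2 + 2*g - 8)/(g^3 + 7*g^2 + 11*g + 5)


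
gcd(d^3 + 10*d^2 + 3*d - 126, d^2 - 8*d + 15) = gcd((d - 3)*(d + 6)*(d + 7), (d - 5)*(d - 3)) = d - 3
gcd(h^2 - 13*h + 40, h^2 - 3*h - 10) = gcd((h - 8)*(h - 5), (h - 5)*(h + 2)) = h - 5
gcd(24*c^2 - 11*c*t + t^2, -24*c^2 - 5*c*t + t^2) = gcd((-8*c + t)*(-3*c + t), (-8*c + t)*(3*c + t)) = -8*c + t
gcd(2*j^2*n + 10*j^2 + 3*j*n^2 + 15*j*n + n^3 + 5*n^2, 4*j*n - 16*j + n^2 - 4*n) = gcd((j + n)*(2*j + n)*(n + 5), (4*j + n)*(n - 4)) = 1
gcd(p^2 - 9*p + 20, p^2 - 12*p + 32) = p - 4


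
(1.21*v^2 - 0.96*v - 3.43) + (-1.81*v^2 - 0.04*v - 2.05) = -0.6*v^2 - 1.0*v - 5.48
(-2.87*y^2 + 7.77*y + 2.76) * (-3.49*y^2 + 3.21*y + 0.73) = 10.0163*y^4 - 36.33*y^3 + 13.2142*y^2 + 14.5317*y + 2.0148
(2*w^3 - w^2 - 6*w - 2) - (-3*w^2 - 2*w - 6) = 2*w^3 + 2*w^2 - 4*w + 4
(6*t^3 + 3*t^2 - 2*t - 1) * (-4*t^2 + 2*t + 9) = -24*t^5 + 68*t^3 + 27*t^2 - 20*t - 9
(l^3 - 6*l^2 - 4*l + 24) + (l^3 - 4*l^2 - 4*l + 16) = 2*l^3 - 10*l^2 - 8*l + 40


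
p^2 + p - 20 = (p - 4)*(p + 5)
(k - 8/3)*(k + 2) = k^2 - 2*k/3 - 16/3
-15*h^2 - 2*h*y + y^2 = (-5*h + y)*(3*h + y)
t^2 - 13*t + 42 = (t - 7)*(t - 6)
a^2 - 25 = (a - 5)*(a + 5)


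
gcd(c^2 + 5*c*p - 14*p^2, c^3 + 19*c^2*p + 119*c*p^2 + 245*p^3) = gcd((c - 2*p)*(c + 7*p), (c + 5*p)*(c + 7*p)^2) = c + 7*p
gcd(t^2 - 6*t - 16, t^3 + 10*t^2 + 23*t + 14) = t + 2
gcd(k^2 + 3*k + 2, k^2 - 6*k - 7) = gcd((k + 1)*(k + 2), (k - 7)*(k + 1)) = k + 1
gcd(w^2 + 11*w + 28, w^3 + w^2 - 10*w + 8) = w + 4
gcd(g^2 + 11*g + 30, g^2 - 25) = g + 5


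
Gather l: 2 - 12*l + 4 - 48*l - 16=-60*l - 10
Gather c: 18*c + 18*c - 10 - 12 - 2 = 36*c - 24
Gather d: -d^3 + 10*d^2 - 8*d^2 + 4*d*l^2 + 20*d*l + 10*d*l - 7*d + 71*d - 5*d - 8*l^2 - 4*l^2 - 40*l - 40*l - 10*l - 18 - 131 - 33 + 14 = -d^3 + 2*d^2 + d*(4*l^2 + 30*l + 59) - 12*l^2 - 90*l - 168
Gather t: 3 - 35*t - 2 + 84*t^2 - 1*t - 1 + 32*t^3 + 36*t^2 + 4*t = 32*t^3 + 120*t^2 - 32*t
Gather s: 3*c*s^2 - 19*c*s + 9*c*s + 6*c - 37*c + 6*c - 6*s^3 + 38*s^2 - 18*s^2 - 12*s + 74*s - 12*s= -25*c - 6*s^3 + s^2*(3*c + 20) + s*(50 - 10*c)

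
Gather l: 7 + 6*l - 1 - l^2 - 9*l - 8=-l^2 - 3*l - 2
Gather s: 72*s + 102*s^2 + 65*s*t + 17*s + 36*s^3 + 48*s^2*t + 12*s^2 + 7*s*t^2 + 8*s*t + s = 36*s^3 + s^2*(48*t + 114) + s*(7*t^2 + 73*t + 90)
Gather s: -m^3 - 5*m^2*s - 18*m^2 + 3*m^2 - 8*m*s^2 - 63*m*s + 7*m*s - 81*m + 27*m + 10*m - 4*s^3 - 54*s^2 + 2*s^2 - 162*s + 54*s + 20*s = -m^3 - 15*m^2 - 44*m - 4*s^3 + s^2*(-8*m - 52) + s*(-5*m^2 - 56*m - 88)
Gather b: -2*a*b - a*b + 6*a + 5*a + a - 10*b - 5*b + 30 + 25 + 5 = 12*a + b*(-3*a - 15) + 60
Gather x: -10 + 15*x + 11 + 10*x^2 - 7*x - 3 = 10*x^2 + 8*x - 2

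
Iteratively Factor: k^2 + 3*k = (k + 3)*(k)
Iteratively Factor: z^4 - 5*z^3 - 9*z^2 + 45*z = (z - 5)*(z^3 - 9*z) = (z - 5)*(z + 3)*(z^2 - 3*z) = (z - 5)*(z - 3)*(z + 3)*(z)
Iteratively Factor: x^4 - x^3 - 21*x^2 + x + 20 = (x - 1)*(x^3 - 21*x - 20) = (x - 5)*(x - 1)*(x^2 + 5*x + 4) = (x - 5)*(x - 1)*(x + 1)*(x + 4)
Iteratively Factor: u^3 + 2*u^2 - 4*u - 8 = (u - 2)*(u^2 + 4*u + 4) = (u - 2)*(u + 2)*(u + 2)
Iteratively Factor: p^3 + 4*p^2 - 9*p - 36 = (p - 3)*(p^2 + 7*p + 12) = (p - 3)*(p + 3)*(p + 4)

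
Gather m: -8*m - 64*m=-72*m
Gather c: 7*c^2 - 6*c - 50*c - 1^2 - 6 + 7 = 7*c^2 - 56*c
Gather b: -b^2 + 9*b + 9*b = -b^2 + 18*b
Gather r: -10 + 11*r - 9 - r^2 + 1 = -r^2 + 11*r - 18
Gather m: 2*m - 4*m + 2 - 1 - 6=-2*m - 5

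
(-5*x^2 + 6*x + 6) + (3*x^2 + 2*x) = -2*x^2 + 8*x + 6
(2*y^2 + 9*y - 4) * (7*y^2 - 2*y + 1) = 14*y^4 + 59*y^3 - 44*y^2 + 17*y - 4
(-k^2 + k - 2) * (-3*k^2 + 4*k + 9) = 3*k^4 - 7*k^3 + k^2 + k - 18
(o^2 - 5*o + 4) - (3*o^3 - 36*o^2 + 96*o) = -3*o^3 + 37*o^2 - 101*o + 4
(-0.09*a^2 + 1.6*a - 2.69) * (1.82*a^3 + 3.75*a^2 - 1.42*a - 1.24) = -0.1638*a^5 + 2.5745*a^4 + 1.232*a^3 - 12.2479*a^2 + 1.8358*a + 3.3356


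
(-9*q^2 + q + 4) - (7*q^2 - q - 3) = -16*q^2 + 2*q + 7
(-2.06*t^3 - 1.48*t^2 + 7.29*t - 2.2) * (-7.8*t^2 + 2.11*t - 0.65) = 16.068*t^5 + 7.1974*t^4 - 58.6458*t^3 + 33.5039*t^2 - 9.3805*t + 1.43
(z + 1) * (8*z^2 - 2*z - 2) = 8*z^3 + 6*z^2 - 4*z - 2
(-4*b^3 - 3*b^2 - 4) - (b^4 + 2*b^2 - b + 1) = -b^4 - 4*b^3 - 5*b^2 + b - 5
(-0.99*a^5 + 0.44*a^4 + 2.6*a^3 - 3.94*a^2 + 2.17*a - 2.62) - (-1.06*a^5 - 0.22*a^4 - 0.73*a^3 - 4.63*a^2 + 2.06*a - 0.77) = 0.0700000000000001*a^5 + 0.66*a^4 + 3.33*a^3 + 0.69*a^2 + 0.11*a - 1.85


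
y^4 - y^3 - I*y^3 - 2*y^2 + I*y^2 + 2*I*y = y*(y - 2)*(y + 1)*(y - I)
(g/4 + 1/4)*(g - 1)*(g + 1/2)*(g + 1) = g^4/4 + 3*g^3/8 - g^2/8 - 3*g/8 - 1/8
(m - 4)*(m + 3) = m^2 - m - 12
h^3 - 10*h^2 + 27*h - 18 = (h - 6)*(h - 3)*(h - 1)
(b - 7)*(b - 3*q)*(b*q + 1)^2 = b^4*q^2 - 3*b^3*q^3 - 7*b^3*q^2 + 2*b^3*q + 21*b^2*q^3 - 6*b^2*q^2 - 14*b^2*q + b^2 + 42*b*q^2 - 3*b*q - 7*b + 21*q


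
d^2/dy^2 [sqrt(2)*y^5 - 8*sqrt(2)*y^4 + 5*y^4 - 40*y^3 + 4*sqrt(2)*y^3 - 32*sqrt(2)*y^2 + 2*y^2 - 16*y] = 20*sqrt(2)*y^3 - 96*sqrt(2)*y^2 + 60*y^2 - 240*y + 24*sqrt(2)*y - 64*sqrt(2) + 4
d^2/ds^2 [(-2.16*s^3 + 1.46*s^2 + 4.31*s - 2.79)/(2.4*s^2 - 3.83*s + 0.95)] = (-2.8421709430404e-14*s^5 + 5.6843418860808e-14*s^4 + 22.971792*s^3 - 69.24024*s^2 + 83.21688*s - 35.130892)/(13.824*s^6 - 66.1824*s^5 + 122.03208*s^4 - 108.576287*s^3 + 48.304365*s^2 - 10.369725*s + 0.857375)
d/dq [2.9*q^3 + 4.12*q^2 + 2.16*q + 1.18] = 8.7*q^2 + 8.24*q + 2.16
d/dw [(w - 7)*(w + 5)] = 2*w - 2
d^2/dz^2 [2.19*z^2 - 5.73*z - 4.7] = 4.38000000000000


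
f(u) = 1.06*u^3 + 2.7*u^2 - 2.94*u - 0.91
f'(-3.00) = 9.48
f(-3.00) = 3.59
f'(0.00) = -2.94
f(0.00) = -0.91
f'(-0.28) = -4.20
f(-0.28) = 0.10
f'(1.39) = 10.71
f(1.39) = 3.07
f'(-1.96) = -1.31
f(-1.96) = 7.24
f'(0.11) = -2.31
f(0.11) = -1.20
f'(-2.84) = 7.37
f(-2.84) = 4.94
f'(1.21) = 8.25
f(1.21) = 1.36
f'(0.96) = 5.17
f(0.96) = -0.31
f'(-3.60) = 18.83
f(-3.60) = -4.79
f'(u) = 3.18*u^2 + 5.4*u - 2.94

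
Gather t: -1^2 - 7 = -8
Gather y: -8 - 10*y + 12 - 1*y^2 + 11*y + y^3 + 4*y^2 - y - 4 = y^3 + 3*y^2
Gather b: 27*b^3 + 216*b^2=27*b^3 + 216*b^2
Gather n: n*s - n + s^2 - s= n*(s - 1) + s^2 - s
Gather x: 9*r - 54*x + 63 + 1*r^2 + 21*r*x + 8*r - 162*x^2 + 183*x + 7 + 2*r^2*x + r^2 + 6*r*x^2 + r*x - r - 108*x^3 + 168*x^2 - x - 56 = 2*r^2 + 16*r - 108*x^3 + x^2*(6*r + 6) + x*(2*r^2 + 22*r + 128) + 14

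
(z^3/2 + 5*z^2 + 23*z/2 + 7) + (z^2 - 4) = z^3/2 + 6*z^2 + 23*z/2 + 3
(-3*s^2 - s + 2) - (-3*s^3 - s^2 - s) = 3*s^3 - 2*s^2 + 2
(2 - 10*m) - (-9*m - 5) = 7 - m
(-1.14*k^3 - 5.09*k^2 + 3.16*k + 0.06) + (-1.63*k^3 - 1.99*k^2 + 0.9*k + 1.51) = -2.77*k^3 - 7.08*k^2 + 4.06*k + 1.57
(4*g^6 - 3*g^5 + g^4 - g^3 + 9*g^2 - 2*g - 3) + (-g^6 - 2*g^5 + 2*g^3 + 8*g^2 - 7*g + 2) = 3*g^6 - 5*g^5 + g^4 + g^3 + 17*g^2 - 9*g - 1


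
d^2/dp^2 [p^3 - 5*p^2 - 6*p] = 6*p - 10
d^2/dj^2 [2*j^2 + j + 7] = 4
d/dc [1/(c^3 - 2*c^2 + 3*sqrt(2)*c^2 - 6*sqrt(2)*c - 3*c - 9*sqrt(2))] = (-3*c^2 - 6*sqrt(2)*c + 4*c + 3 + 6*sqrt(2))/(-c^3 - 3*sqrt(2)*c^2 + 2*c^2 + 3*c + 6*sqrt(2)*c + 9*sqrt(2))^2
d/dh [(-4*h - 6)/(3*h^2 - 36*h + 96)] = 4*(h^2 + 3*h - 50)/(3*(h^4 - 24*h^3 + 208*h^2 - 768*h + 1024))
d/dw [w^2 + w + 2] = 2*w + 1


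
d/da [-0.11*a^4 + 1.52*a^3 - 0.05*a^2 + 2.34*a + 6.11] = -0.44*a^3 + 4.56*a^2 - 0.1*a + 2.34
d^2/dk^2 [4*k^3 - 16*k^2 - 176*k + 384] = 24*k - 32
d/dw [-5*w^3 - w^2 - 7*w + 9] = -15*w^2 - 2*w - 7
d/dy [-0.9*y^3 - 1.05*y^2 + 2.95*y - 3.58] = -2.7*y^2 - 2.1*y + 2.95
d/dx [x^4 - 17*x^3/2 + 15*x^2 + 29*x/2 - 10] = 4*x^3 - 51*x^2/2 + 30*x + 29/2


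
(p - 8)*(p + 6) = p^2 - 2*p - 48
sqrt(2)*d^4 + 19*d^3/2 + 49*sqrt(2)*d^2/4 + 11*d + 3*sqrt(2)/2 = (d + sqrt(2)/2)*(d + sqrt(2))*(d + 3*sqrt(2))*(sqrt(2)*d + 1/2)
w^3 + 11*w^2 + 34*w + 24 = (w + 1)*(w + 4)*(w + 6)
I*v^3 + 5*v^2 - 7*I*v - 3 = (v - 3*I)*(v - I)*(I*v + 1)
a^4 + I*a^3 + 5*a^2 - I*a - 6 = (a - 2*I)*(a + 3*I)*(-I*a + I)*(I*a + I)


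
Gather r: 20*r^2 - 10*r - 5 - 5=20*r^2 - 10*r - 10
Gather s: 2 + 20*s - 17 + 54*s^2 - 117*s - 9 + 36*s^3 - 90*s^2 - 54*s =36*s^3 - 36*s^2 - 151*s - 24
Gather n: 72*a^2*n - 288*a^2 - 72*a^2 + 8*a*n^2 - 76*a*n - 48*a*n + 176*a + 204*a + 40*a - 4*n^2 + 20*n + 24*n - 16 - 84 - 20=-360*a^2 + 420*a + n^2*(8*a - 4) + n*(72*a^2 - 124*a + 44) - 120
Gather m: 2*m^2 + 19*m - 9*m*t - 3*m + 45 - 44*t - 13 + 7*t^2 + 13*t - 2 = 2*m^2 + m*(16 - 9*t) + 7*t^2 - 31*t + 30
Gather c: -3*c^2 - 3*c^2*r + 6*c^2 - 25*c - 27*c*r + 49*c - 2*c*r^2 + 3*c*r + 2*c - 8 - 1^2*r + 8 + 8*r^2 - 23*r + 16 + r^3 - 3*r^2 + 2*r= c^2*(3 - 3*r) + c*(-2*r^2 - 24*r + 26) + r^3 + 5*r^2 - 22*r + 16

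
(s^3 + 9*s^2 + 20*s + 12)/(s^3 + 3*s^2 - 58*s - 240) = (s^2 + 3*s + 2)/(s^2 - 3*s - 40)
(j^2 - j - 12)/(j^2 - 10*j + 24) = (j + 3)/(j - 6)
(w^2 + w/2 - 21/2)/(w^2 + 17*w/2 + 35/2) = (w - 3)/(w + 5)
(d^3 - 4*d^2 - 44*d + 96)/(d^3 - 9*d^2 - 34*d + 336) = (d - 2)/(d - 7)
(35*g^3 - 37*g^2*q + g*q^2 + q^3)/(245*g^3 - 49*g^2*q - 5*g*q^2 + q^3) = (-g + q)/(-7*g + q)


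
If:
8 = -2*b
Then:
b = -4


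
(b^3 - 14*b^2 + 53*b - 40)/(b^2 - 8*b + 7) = (b^2 - 13*b + 40)/(b - 7)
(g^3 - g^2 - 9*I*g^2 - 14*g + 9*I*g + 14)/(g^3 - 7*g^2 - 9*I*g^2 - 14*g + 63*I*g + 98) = (g - 1)/(g - 7)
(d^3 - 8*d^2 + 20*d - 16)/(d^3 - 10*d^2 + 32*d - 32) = (d - 2)/(d - 4)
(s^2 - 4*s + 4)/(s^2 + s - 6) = (s - 2)/(s + 3)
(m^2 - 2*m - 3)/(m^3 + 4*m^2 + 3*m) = (m - 3)/(m*(m + 3))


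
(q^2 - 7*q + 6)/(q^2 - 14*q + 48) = (q - 1)/(q - 8)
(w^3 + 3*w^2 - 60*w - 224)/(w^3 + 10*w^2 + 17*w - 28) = (w - 8)/(w - 1)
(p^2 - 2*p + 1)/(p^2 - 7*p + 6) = (p - 1)/(p - 6)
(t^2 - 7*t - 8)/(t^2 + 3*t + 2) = (t - 8)/(t + 2)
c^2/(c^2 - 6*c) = c/(c - 6)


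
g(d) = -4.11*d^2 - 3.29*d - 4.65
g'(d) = -8.22*d - 3.29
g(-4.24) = -64.59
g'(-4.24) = 31.56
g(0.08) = -4.94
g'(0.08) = -3.95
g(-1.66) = -10.51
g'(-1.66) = 10.36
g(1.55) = -19.62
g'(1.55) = -16.03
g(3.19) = -56.97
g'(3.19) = -29.51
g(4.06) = -85.75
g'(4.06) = -36.66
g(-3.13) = -34.62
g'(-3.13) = 22.44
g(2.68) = -42.99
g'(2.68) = -25.32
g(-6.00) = -132.87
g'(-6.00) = 46.03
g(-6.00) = -132.87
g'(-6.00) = 46.03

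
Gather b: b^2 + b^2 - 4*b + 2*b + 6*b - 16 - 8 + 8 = 2*b^2 + 4*b - 16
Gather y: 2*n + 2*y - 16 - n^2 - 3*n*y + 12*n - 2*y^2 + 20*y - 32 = -n^2 + 14*n - 2*y^2 + y*(22 - 3*n) - 48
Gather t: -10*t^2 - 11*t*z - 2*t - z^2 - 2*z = -10*t^2 + t*(-11*z - 2) - z^2 - 2*z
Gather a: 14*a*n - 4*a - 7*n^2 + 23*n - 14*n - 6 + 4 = a*(14*n - 4) - 7*n^2 + 9*n - 2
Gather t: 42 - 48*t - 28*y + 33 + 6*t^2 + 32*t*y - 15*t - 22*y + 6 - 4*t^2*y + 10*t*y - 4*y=t^2*(6 - 4*y) + t*(42*y - 63) - 54*y + 81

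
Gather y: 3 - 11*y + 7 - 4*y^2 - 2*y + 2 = -4*y^2 - 13*y + 12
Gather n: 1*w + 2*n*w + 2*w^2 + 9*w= 2*n*w + 2*w^2 + 10*w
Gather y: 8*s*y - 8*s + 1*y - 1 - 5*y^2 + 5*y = -8*s - 5*y^2 + y*(8*s + 6) - 1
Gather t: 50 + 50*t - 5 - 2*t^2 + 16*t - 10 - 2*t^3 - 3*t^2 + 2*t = -2*t^3 - 5*t^2 + 68*t + 35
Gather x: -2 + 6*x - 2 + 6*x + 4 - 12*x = 0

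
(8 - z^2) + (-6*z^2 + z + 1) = -7*z^2 + z + 9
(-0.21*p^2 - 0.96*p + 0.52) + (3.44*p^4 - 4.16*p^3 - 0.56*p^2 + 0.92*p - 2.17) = 3.44*p^4 - 4.16*p^3 - 0.77*p^2 - 0.0399999999999999*p - 1.65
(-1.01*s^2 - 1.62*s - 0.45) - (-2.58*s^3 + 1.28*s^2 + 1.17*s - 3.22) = 2.58*s^3 - 2.29*s^2 - 2.79*s + 2.77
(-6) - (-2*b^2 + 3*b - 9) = 2*b^2 - 3*b + 3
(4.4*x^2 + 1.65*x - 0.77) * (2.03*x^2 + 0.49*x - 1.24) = 8.932*x^4 + 5.5055*x^3 - 6.2106*x^2 - 2.4233*x + 0.9548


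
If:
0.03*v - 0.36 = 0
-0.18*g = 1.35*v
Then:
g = -90.00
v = 12.00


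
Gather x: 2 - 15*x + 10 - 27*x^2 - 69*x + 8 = -27*x^2 - 84*x + 20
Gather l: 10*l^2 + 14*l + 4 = 10*l^2 + 14*l + 4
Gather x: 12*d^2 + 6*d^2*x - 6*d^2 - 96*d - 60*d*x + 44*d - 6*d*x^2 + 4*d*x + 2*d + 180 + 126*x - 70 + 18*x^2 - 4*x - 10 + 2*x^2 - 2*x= 6*d^2 - 50*d + x^2*(20 - 6*d) + x*(6*d^2 - 56*d + 120) + 100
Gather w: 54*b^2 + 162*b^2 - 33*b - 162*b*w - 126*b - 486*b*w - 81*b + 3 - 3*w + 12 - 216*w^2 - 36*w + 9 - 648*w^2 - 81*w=216*b^2 - 240*b - 864*w^2 + w*(-648*b - 120) + 24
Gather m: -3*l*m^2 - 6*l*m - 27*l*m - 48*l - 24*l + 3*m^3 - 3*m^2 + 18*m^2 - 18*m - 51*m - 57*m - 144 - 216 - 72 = -72*l + 3*m^3 + m^2*(15 - 3*l) + m*(-33*l - 126) - 432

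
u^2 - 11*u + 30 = (u - 6)*(u - 5)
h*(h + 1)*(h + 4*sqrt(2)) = h^3 + h^2 + 4*sqrt(2)*h^2 + 4*sqrt(2)*h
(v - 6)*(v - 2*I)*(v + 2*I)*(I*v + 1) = I*v^4 + v^3 - 6*I*v^3 - 6*v^2 + 4*I*v^2 + 4*v - 24*I*v - 24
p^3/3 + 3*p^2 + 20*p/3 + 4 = (p/3 + 1/3)*(p + 2)*(p + 6)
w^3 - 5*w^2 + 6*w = w*(w - 3)*(w - 2)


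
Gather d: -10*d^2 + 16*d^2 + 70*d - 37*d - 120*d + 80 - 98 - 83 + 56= 6*d^2 - 87*d - 45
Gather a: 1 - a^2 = 1 - a^2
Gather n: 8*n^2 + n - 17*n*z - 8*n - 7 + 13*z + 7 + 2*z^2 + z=8*n^2 + n*(-17*z - 7) + 2*z^2 + 14*z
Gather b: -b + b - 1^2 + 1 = 0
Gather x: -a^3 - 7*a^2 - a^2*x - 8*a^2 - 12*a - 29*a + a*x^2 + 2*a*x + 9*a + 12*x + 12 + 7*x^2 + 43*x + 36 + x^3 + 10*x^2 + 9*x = -a^3 - 15*a^2 - 32*a + x^3 + x^2*(a + 17) + x*(-a^2 + 2*a + 64) + 48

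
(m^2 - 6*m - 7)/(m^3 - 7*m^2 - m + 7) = 1/(m - 1)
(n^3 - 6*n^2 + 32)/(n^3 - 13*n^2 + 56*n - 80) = (n + 2)/(n - 5)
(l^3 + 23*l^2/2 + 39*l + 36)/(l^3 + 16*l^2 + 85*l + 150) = (l^2 + 11*l/2 + 6)/(l^2 + 10*l + 25)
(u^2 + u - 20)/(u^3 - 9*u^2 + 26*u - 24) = (u + 5)/(u^2 - 5*u + 6)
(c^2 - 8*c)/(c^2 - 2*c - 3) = c*(8 - c)/(-c^2 + 2*c + 3)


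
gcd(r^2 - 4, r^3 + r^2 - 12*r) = 1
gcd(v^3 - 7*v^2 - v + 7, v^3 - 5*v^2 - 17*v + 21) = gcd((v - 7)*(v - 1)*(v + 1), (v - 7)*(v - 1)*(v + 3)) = v^2 - 8*v + 7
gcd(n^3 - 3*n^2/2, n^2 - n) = n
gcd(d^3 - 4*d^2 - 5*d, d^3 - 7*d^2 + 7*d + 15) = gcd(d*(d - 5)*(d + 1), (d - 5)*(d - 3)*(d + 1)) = d^2 - 4*d - 5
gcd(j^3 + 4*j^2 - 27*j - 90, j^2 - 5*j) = j - 5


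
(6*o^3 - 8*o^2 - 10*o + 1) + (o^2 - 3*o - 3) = 6*o^3 - 7*o^2 - 13*o - 2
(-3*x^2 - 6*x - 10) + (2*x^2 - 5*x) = -x^2 - 11*x - 10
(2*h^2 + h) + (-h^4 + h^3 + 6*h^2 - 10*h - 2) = -h^4 + h^3 + 8*h^2 - 9*h - 2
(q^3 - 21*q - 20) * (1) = q^3 - 21*q - 20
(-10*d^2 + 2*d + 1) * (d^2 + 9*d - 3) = -10*d^4 - 88*d^3 + 49*d^2 + 3*d - 3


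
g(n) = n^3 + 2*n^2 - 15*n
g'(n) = 3*n^2 + 4*n - 15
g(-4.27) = 22.66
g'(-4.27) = 22.62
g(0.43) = -6.00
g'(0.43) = -12.73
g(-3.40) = 34.82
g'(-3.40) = 6.08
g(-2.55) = 34.67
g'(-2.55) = -5.69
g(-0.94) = 15.04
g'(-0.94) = -16.11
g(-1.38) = 21.88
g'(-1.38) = -14.81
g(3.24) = 6.41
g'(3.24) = 29.45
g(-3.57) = 33.54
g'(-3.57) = 8.95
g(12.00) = 1836.00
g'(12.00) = 465.00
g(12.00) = 1836.00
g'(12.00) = 465.00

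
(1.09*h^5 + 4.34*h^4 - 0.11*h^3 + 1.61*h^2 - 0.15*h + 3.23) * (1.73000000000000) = 1.8857*h^5 + 7.5082*h^4 - 0.1903*h^3 + 2.7853*h^2 - 0.2595*h + 5.5879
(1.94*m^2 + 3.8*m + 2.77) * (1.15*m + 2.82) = 2.231*m^3 + 9.8408*m^2 + 13.9015*m + 7.8114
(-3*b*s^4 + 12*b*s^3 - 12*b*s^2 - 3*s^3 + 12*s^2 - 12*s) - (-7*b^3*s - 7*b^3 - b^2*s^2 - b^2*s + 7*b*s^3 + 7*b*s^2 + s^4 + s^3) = 7*b^3*s + 7*b^3 + b^2*s^2 + b^2*s - 3*b*s^4 + 5*b*s^3 - 19*b*s^2 - s^4 - 4*s^3 + 12*s^2 - 12*s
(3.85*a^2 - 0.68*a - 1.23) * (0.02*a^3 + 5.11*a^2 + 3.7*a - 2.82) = 0.077*a^5 + 19.6599*a^4 + 10.7456*a^3 - 19.6583*a^2 - 2.6334*a + 3.4686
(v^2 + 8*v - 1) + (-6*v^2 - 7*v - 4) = -5*v^2 + v - 5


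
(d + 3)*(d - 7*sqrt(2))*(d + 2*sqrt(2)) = d^3 - 5*sqrt(2)*d^2 + 3*d^2 - 28*d - 15*sqrt(2)*d - 84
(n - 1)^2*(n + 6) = n^3 + 4*n^2 - 11*n + 6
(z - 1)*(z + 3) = z^2 + 2*z - 3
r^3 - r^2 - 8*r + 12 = (r - 2)^2*(r + 3)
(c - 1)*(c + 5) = c^2 + 4*c - 5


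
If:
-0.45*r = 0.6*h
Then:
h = -0.75*r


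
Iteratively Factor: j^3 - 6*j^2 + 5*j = (j - 1)*(j^2 - 5*j) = (j - 5)*(j - 1)*(j)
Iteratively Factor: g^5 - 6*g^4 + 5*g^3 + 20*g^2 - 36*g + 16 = (g - 4)*(g^4 - 2*g^3 - 3*g^2 + 8*g - 4) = (g - 4)*(g - 1)*(g^3 - g^2 - 4*g + 4) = (g - 4)*(g - 2)*(g - 1)*(g^2 + g - 2) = (g - 4)*(g - 2)*(g - 1)*(g + 2)*(g - 1)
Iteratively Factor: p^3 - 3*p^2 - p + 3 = (p - 1)*(p^2 - 2*p - 3) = (p - 3)*(p - 1)*(p + 1)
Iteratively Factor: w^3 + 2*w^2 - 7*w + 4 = (w - 1)*(w^2 + 3*w - 4) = (w - 1)^2*(w + 4)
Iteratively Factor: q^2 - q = (q - 1)*(q)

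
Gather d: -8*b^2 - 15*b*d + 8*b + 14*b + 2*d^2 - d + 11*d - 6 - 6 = -8*b^2 + 22*b + 2*d^2 + d*(10 - 15*b) - 12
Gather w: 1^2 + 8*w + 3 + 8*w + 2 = 16*w + 6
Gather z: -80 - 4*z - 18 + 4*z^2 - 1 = 4*z^2 - 4*z - 99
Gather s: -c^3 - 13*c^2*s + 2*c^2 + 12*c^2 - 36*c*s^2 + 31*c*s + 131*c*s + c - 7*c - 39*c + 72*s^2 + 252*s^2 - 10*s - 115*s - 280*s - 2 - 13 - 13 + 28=-c^3 + 14*c^2 - 45*c + s^2*(324 - 36*c) + s*(-13*c^2 + 162*c - 405)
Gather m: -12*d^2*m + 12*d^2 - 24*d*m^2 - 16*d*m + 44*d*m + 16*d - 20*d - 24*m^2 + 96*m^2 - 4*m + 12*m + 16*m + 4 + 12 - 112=12*d^2 - 4*d + m^2*(72 - 24*d) + m*(-12*d^2 + 28*d + 24) - 96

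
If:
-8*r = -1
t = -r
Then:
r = 1/8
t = -1/8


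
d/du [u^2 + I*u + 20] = 2*u + I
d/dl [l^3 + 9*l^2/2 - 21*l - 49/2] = 3*l^2 + 9*l - 21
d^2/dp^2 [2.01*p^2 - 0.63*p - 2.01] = 4.02000000000000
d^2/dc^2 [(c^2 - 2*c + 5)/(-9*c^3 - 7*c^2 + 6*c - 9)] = 2*(-81*c^6 + 486*c^5 - 2214*c^4 - 1789*c^3 - 708*c^2 + 1467*c + 162)/(729*c^9 + 1701*c^8 - 135*c^7 + 262*c^6 + 3492*c^5 - 837*c^4 - 297*c^3 + 2673*c^2 - 1458*c + 729)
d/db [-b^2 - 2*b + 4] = -2*b - 2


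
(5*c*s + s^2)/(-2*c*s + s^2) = (5*c + s)/(-2*c + s)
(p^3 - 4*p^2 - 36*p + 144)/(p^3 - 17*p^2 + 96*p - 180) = (p^2 + 2*p - 24)/(p^2 - 11*p + 30)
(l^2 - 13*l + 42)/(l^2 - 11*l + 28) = (l - 6)/(l - 4)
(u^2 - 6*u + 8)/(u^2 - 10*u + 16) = (u - 4)/(u - 8)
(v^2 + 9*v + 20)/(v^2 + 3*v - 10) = (v + 4)/(v - 2)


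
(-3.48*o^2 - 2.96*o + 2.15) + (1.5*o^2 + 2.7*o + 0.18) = -1.98*o^2 - 0.26*o + 2.33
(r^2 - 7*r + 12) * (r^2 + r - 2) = r^4 - 6*r^3 + 3*r^2 + 26*r - 24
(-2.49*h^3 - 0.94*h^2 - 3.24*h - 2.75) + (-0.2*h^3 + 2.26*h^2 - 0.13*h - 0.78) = -2.69*h^3 + 1.32*h^2 - 3.37*h - 3.53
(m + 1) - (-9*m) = 10*m + 1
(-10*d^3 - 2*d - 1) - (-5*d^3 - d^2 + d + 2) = -5*d^3 + d^2 - 3*d - 3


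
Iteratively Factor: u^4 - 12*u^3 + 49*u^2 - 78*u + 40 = (u - 1)*(u^3 - 11*u^2 + 38*u - 40) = (u - 4)*(u - 1)*(u^2 - 7*u + 10) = (u - 5)*(u - 4)*(u - 1)*(u - 2)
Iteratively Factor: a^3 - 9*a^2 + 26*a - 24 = (a - 3)*(a^2 - 6*a + 8) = (a - 4)*(a - 3)*(a - 2)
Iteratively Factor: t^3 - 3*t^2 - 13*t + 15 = (t - 1)*(t^2 - 2*t - 15) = (t - 1)*(t + 3)*(t - 5)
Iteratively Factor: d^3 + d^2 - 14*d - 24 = (d - 4)*(d^2 + 5*d + 6) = (d - 4)*(d + 2)*(d + 3)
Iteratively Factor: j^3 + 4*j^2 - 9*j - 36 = (j + 4)*(j^2 - 9) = (j + 3)*(j + 4)*(j - 3)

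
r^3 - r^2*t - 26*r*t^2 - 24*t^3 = (r - 6*t)*(r + t)*(r + 4*t)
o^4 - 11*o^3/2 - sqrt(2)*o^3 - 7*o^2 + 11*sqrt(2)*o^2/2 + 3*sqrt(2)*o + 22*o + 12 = (o - 6)*(o + 1/2)*(o - 2*sqrt(2))*(o + sqrt(2))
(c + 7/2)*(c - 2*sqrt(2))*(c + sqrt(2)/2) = c^3 - 3*sqrt(2)*c^2/2 + 7*c^2/2 - 21*sqrt(2)*c/4 - 2*c - 7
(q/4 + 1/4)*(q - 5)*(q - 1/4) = q^3/4 - 17*q^2/16 - q + 5/16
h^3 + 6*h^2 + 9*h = h*(h + 3)^2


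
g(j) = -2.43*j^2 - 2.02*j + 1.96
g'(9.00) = -45.76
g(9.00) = -213.05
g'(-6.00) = 27.14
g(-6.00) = -73.40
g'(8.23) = -42.02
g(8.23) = -179.26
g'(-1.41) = 4.83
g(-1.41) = -0.02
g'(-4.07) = 17.76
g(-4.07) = -30.07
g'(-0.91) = 2.40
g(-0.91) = 1.79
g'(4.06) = -21.75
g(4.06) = -46.30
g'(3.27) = -17.91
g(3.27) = -30.63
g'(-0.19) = -1.10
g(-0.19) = 2.26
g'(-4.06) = 17.71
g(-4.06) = -29.89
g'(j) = -4.86*j - 2.02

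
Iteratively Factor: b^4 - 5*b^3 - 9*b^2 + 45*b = (b + 3)*(b^3 - 8*b^2 + 15*b) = b*(b + 3)*(b^2 - 8*b + 15) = b*(b - 3)*(b + 3)*(b - 5)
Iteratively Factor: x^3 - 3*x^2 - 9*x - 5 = (x - 5)*(x^2 + 2*x + 1) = (x - 5)*(x + 1)*(x + 1)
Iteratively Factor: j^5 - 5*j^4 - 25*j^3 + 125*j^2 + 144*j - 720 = (j - 5)*(j^4 - 25*j^2 + 144) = (j - 5)*(j - 3)*(j^3 + 3*j^2 - 16*j - 48) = (j - 5)*(j - 4)*(j - 3)*(j^2 + 7*j + 12) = (j - 5)*(j - 4)*(j - 3)*(j + 3)*(j + 4)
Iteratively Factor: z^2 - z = (z - 1)*(z)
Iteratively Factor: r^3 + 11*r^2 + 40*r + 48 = (r + 4)*(r^2 + 7*r + 12) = (r + 4)^2*(r + 3)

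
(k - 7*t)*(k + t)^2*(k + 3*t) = k^4 - 2*k^3*t - 28*k^2*t^2 - 46*k*t^3 - 21*t^4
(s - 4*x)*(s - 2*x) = s^2 - 6*s*x + 8*x^2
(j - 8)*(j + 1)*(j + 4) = j^3 - 3*j^2 - 36*j - 32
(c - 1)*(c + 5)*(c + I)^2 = c^4 + 4*c^3 + 2*I*c^3 - 6*c^2 + 8*I*c^2 - 4*c - 10*I*c + 5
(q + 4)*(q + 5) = q^2 + 9*q + 20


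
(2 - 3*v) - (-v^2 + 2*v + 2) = v^2 - 5*v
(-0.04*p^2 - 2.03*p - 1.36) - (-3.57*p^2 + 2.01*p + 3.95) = 3.53*p^2 - 4.04*p - 5.31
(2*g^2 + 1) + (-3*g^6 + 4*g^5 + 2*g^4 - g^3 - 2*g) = -3*g^6 + 4*g^5 + 2*g^4 - g^3 + 2*g^2 - 2*g + 1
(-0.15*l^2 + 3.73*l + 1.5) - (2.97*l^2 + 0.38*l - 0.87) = -3.12*l^2 + 3.35*l + 2.37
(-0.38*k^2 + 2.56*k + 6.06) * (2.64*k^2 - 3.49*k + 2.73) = -1.0032*k^4 + 8.0846*k^3 + 6.0266*k^2 - 14.1606*k + 16.5438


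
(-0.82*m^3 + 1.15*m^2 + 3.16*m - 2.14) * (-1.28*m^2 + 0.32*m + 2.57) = 1.0496*m^5 - 1.7344*m^4 - 5.7842*m^3 + 6.7059*m^2 + 7.4364*m - 5.4998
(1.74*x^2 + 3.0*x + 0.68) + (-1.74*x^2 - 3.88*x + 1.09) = 1.77 - 0.88*x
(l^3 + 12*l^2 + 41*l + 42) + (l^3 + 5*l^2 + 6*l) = 2*l^3 + 17*l^2 + 47*l + 42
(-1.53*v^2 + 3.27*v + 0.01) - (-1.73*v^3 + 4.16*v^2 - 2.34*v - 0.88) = 1.73*v^3 - 5.69*v^2 + 5.61*v + 0.89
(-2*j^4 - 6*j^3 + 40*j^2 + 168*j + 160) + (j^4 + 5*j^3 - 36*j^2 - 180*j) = -j^4 - j^3 + 4*j^2 - 12*j + 160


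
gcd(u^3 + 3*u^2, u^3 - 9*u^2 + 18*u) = u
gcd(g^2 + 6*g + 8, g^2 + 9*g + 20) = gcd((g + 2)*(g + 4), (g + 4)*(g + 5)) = g + 4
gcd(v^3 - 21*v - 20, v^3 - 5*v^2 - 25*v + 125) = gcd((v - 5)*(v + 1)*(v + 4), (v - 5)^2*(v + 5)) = v - 5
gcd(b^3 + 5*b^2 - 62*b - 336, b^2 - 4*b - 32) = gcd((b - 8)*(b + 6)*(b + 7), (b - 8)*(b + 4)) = b - 8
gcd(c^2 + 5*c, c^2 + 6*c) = c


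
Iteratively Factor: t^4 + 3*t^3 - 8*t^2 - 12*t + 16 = (t + 2)*(t^3 + t^2 - 10*t + 8) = (t - 2)*(t + 2)*(t^2 + 3*t - 4) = (t - 2)*(t - 1)*(t + 2)*(t + 4)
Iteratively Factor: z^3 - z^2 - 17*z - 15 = (z + 1)*(z^2 - 2*z - 15) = (z - 5)*(z + 1)*(z + 3)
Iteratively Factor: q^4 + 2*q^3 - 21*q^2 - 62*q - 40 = (q + 2)*(q^3 - 21*q - 20) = (q + 1)*(q + 2)*(q^2 - q - 20) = (q - 5)*(q + 1)*(q + 2)*(q + 4)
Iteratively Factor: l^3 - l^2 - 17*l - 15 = (l + 1)*(l^2 - 2*l - 15) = (l - 5)*(l + 1)*(l + 3)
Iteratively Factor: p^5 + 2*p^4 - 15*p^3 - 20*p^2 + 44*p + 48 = (p - 3)*(p^4 + 5*p^3 - 20*p - 16) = (p - 3)*(p + 1)*(p^3 + 4*p^2 - 4*p - 16) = (p - 3)*(p + 1)*(p + 2)*(p^2 + 2*p - 8) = (p - 3)*(p + 1)*(p + 2)*(p + 4)*(p - 2)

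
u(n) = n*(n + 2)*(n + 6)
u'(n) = n*(n + 2) + n*(n + 6) + (n + 2)*(n + 6)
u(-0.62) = -4.60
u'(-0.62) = 3.23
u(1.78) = 52.35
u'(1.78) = 49.99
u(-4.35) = 16.87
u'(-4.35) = -0.83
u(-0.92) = -5.05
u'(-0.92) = -0.18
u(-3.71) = 14.53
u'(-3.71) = -6.07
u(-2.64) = 5.68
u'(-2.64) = -9.33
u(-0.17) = -1.81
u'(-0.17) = 9.37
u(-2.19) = 1.59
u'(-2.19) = -8.65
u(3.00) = 135.00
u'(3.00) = 87.00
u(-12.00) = -720.00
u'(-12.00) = 252.00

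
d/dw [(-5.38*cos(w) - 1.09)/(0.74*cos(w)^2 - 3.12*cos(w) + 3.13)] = (-3.9812*cos(w)^2 - 1.6132*cos(w) + 20.2402)*sin(w)/(0.5476*cos(w)^4 - 4.6176*cos(w)^3 + 14.3668*cos(w)^2 - 19.5312*cos(w) + 9.7969)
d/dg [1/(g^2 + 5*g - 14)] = (-2*g - 5)/(g^2 + 5*g - 14)^2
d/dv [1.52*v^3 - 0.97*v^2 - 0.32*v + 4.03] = 4.56*v^2 - 1.94*v - 0.32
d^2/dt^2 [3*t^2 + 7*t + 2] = 6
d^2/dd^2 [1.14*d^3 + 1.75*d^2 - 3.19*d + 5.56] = 6.84*d + 3.5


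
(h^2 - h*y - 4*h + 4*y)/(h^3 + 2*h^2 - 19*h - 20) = (h - y)/(h^2 + 6*h + 5)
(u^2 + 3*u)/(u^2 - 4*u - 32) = u*(u + 3)/(u^2 - 4*u - 32)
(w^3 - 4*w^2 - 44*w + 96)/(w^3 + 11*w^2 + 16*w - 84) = (w - 8)/(w + 7)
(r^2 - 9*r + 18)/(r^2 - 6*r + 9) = (r - 6)/(r - 3)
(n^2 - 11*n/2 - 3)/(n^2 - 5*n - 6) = (n + 1/2)/(n + 1)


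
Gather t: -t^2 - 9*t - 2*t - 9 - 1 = -t^2 - 11*t - 10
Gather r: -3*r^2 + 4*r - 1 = -3*r^2 + 4*r - 1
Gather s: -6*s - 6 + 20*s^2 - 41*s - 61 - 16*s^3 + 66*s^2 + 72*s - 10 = -16*s^3 + 86*s^2 + 25*s - 77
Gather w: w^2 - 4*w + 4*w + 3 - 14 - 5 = w^2 - 16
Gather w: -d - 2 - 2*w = -d - 2*w - 2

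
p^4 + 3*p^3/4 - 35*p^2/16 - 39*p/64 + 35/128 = (p - 5/4)*(p - 1/4)*(p + 1/2)*(p + 7/4)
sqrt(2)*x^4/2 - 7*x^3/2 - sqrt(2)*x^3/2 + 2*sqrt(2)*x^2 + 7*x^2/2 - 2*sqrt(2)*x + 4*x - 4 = (x - 1)*(x - 2*sqrt(2))^2*(sqrt(2)*x/2 + 1/2)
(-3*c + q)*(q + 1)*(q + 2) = -3*c*q^2 - 9*c*q - 6*c + q^3 + 3*q^2 + 2*q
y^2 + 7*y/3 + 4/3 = (y + 1)*(y + 4/3)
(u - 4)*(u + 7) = u^2 + 3*u - 28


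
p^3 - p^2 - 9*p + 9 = (p - 3)*(p - 1)*(p + 3)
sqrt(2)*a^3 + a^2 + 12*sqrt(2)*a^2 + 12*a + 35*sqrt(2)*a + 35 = (a + 5)*(a + 7)*(sqrt(2)*a + 1)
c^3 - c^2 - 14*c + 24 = (c - 3)*(c - 2)*(c + 4)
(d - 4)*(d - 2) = d^2 - 6*d + 8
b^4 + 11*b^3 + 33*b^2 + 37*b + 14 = (b + 1)^2*(b + 2)*(b + 7)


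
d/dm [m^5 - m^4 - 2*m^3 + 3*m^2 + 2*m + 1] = 5*m^4 - 4*m^3 - 6*m^2 + 6*m + 2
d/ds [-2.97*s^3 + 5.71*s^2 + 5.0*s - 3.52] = -8.91*s^2 + 11.42*s + 5.0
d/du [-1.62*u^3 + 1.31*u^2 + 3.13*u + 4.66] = -4.86*u^2 + 2.62*u + 3.13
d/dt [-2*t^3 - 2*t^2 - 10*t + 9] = -6*t^2 - 4*t - 10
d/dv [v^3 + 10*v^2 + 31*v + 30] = 3*v^2 + 20*v + 31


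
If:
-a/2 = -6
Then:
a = 12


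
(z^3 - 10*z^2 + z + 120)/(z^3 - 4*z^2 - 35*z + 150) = (z^2 - 5*z - 24)/(z^2 + z - 30)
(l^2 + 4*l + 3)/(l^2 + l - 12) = (l^2 + 4*l + 3)/(l^2 + l - 12)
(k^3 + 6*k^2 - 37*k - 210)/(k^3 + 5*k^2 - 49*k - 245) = (k - 6)/(k - 7)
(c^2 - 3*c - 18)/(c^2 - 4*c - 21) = (c - 6)/(c - 7)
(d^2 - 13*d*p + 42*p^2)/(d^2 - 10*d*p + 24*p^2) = (-d + 7*p)/(-d + 4*p)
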